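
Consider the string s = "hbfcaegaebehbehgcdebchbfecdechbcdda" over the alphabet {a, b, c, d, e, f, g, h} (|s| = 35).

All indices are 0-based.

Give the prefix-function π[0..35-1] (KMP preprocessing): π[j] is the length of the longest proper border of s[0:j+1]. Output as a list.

π[0] = 0
j=1 s[j]='b': π[1]=0 (border '')
j=2 s[j]='f': π[2]=0 (border '')
j=3 s[j]='c': π[3]=0 (border '')
j=4 s[j]='a': π[4]=0 (border '')
j=5 s[j]='e': π[5]=0 (border '')
j=6 s[j]='g': π[6]=0 (border '')
j=7 s[j]='a': π[7]=0 (border '')
j=8 s[j]='e': π[8]=0 (border '')
j=9 s[j]='b': π[9]=0 (border '')
j=10 s[j]='e': π[10]=0 (border '')
j=11 s[j]='h': π[11]=1 (border 'h')
j=12 s[j]='b': π[12]=2 (border 'hb')
j=13 s[j]='e': k: 2→0; π[13]=0 (border '')
j=14 s[j]='h': π[14]=1 (border 'h')
j=15 s[j]='g': k: 1→0; π[15]=0 (border '')
j=16 s[j]='c': π[16]=0 (border '')
j=17 s[j]='d': π[17]=0 (border '')
j=18 s[j]='e': π[18]=0 (border '')
j=19 s[j]='b': π[19]=0 (border '')
j=20 s[j]='c': π[20]=0 (border '')
j=21 s[j]='h': π[21]=1 (border 'h')
j=22 s[j]='b': π[22]=2 (border 'hb')
j=23 s[j]='f': π[23]=3 (border 'hbf')
j=24 s[j]='e': k: 3→0; π[24]=0 (border '')
j=25 s[j]='c': π[25]=0 (border '')
j=26 s[j]='d': π[26]=0 (border '')
j=27 s[j]='e': π[27]=0 (border '')
j=28 s[j]='c': π[28]=0 (border '')
j=29 s[j]='h': π[29]=1 (border 'h')
j=30 s[j]='b': π[30]=2 (border 'hb')
j=31 s[j]='c': k: 2→0; π[31]=0 (border '')
j=32 s[j]='d': π[32]=0 (border '')
j=33 s[j]='d': π[33]=0 (border '')
j=34 s[j]='a': π[34]=0 (border '')

[0, 0, 0, 0, 0, 0, 0, 0, 0, 0, 0, 1, 2, 0, 1, 0, 0, 0, 0, 0, 0, 1, 2, 3, 0, 0, 0, 0, 0, 1, 2, 0, 0, 0, 0]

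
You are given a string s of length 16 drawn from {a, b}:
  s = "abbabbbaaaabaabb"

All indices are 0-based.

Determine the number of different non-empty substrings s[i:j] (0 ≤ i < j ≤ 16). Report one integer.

rank | idx | suffix
   0 |   7 | aaaabaabb
   1 |   8 | aaabaabb
   2 |   9 | aabaabb
   3 |  12 | aabb
   4 |  10 | abaabb
   5 |  13 | abb
   6 |   0 | abbabbbaaaabaabb
   7 |   3 | abbbaaaabaabb
   8 |  15 | b
   9 |   6 | baaaabaabb
  10 |  11 | baabb
  11 |   2 | babbbaaaabaabb
  12 |  14 | bb
  13 |   5 | bbaaaabaabb
  14 |   1 | bbabbbaaaabaabb
  15 |   4 | bbbaaaabaabb

SA = [7, 8, 9, 12, 10, 13, 0, 3, 15, 6, 11, 2, 14, 5, 1, 4]
i: (SA[i-1],SA[i]) lcp shared
  1: (7,8) 3 'aaa'
  2: (8,9) 2 'aa'
  3: (9,12) 3 'aab'
  4: (12,10) 1 'a'
  5: (10,13) 2 'ab'
  6: (13,0) 3 'abb'
  7: (0,3) 3 'abb'
  8: (3,15) 0 ''
  9: (15,6) 1 'b'
  10: (6,11) 3 'baa'
  11: (11,2) 2 'ba'
  12: (2,14) 1 'b'
  13: (14,5) 2 'bb'
  14: (5,1) 3 'bba'
  15: (1,4) 2 'bb'

n(n+1)/2 = 16·17/2 = 136
Σ LCP = 0 + 3 + 2 + 3 + 1 + 2 + 3 + 3 + 0 + 1 + 3 + 2 + 1 + 2 + 3 + 2 = 31
distinct = 136 − 31 = 105

105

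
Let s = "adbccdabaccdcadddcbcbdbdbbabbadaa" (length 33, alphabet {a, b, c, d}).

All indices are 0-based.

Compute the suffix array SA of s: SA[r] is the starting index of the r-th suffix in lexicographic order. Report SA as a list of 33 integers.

rank→(start, suffix):
  0 → (32, 'a')
  1 → (31, 'aa')
  2 → (6, 'abaccdcadddcbcbdbdbbabbadaa')
  3 → (26, 'abbadaa')
  4 → (8, 'accdcadddcbcbdbdbbabbadaa')
  5 → (29, 'adaa')
  6 → (0, 'adbccdabaccdcadddcbcbdbdbbabbadaa')
  7 → (13, 'adddcbcbdbdbbabbadaa')
  8 → (25, 'babbadaa')
  9 → (7, 'baccdcadddcbcbdbdbbabbadaa')
  10 → (28, 'badaa')
  11 → (24, 'bbabbadaa')
  12 → (27, 'bbadaa')
  13 → (18, 'bcbdbdbbabbadaa')
  14 → (2, 'bccdabaccdcadddcbcbdbdbbabbadaa')
  15 → (22, 'bdbbabbadaa')
  16 → (20, 'bdbdbbabbadaa')
  17 → (12, 'cadddcbcbdbdbbabbadaa')
  18 → (17, 'cbcbdbdbbabbadaa')
  19 → (19, 'cbdbdbbabbadaa')
  20 → (3, 'ccdabaccdcadddcbcbdbdbbabbadaa')
  21 → (9, 'ccdcadddcbcbdbdbbabbadaa')
  22 → (4, 'cdabaccdcadddcbcbdbdbbabbadaa')
  23 → (10, 'cdcadddcbcbdbdbbabbadaa')
  24 → (30, 'daa')
  25 → (5, 'dabaccdcadddcbcbdbdbbabbadaa')
  26 → (23, 'dbbabbadaa')
  27 → (1, 'dbccdabaccdcadddcbcbdbdbbabbadaa')
  28 → (21, 'dbdbbabbadaa')
  29 → (11, 'dcadddcbcbdbdbbabbadaa')
  30 → (16, 'dcbcbdbdbbabbadaa')
  31 → (15, 'ddcbcbdbdbbabbadaa')
  32 → (14, 'dddcbcbdbdbbabbadaa')

[32, 31, 6, 26, 8, 29, 0, 13, 25, 7, 28, 24, 27, 18, 2, 22, 20, 12, 17, 19, 3, 9, 4, 10, 30, 5, 23, 1, 21, 11, 16, 15, 14]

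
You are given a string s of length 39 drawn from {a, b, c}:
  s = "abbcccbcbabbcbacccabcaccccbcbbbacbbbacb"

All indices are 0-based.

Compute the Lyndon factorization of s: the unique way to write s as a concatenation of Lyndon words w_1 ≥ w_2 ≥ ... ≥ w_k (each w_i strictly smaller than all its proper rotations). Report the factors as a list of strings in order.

["abbcccbcb", "abbcbacccabcaccccbcbbbacbbbacb"]

emit factor 1: 'abbcccbcb' (i=0, period=9)
emit factor 2: 'abbcbacccabcaccccbcbbbacbbbacb' (i=9, period=30)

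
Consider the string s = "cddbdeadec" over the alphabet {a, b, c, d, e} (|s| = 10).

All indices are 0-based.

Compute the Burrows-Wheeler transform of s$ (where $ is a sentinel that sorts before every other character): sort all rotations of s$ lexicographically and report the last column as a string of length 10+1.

rank  rotation     last
    0  $cddbdeadec  c
    1  adec$cddbde  e
    2  bdeadec$cdd  d
    3  c$cddbdeade  e
    4  cddbdeadec$  $
    5  dbdeadec$cd  d
    6  ddbdeadec$c  c
    7  deadec$cddb  b
    8  dec$cddbdea  a
    9  eadec$cddbd  d
   10  ec$cddbdead  d

cede$dcbadd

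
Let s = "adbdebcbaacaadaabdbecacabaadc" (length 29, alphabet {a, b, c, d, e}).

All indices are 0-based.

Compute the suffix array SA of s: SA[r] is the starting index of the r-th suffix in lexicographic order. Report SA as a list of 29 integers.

[14, 8, 11, 25, 23, 15, 9, 21, 12, 0, 26, 7, 24, 5, 16, 2, 18, 28, 10, 22, 20, 6, 13, 1, 17, 27, 3, 4, 19]

rank | idx | suffix
   0 |  14 | aabdbecacabaadc
   1 |   8 | aacaadaabdbecacabaadc
   2 |  11 | aadaabdbecacabaadc
   3 |  25 | aadc
   4 |  23 | abaadc
   5 |  15 | abdbecacabaadc
   6 |   9 | acaadaabdbecacabaadc
   7 |  21 | acabaadc
   8 |  12 | adaabdbecacabaadc
   9 |   0 | adbdebcbaacaadaabdbecacabaadc
  10 |  26 | adc
  11 |   7 | baacaadaabdbecacabaadc
  12 |  24 | baadc
  13 |   5 | bcbaacaadaabdbecacabaadc
  14 |  16 | bdbecacabaadc
  15 |   2 | bdebcbaacaadaabdbecacabaadc
  16 |  18 | becacabaadc
  17 |  28 | c
  18 |  10 | caadaabdbecacabaadc
  19 |  22 | cabaadc
  20 |  20 | cacabaadc
  21 |   6 | cbaacaadaabdbecacabaadc
  22 |  13 | daabdbecacabaadc
  23 |   1 | dbdebcbaacaadaabdbecacabaadc
  24 |  17 | dbecacabaadc
  25 |  27 | dc
  26 |   3 | debcbaacaadaabdbecacabaadc
  27 |   4 | ebcbaacaadaabdbecacabaadc
  28 |  19 | ecacabaadc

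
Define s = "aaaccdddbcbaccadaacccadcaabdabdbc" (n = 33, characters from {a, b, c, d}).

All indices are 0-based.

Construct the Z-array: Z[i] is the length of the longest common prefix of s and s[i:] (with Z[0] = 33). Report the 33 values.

Z[0]=33
i=1: i≥r, start 0; Z[1]=2 grow→box=[1,3)
i=2: min(r-i=1, Z[1]=2)=1; Z[2]=1
i=3: i≥r, start 0; Z[3]=0
i=4: i≥r, start 0; Z[4]=0
i=5: i≥r, start 0; Z[5]=0
i=6: i≥r, start 0; Z[6]=0
i=7: i≥r, start 0; Z[7]=0
i=8: i≥r, start 0; Z[8]=0
i=9: i≥r, start 0; Z[9]=0
i=10: i≥r, start 0; Z[10]=0
i=11: i≥r, start 0; Z[11]=1 grow→box=[11,12)
i=12: i≥r, start 0; Z[12]=0
i=13: i≥r, start 0; Z[13]=0
i=14: i≥r, start 0; Z[14]=1 grow→box=[14,15)
i=15: i≥r, start 0; Z[15]=0
i=16: i≥r, start 0; Z[16]=2 grow→box=[16,18)
i=17: min(r-i=1, Z[1]=2)=1; Z[17]=1
i=18: i≥r, start 0; Z[18]=0
i=19: i≥r, start 0; Z[19]=0
i=20: i≥r, start 0; Z[20]=0
i=21: i≥r, start 0; Z[21]=1 grow→box=[21,22)
i=22: i≥r, start 0; Z[22]=0
i=23: i≥r, start 0; Z[23]=0
i=24: i≥r, start 0; Z[24]=2 grow→box=[24,26)
i=25: min(r-i=1, Z[1]=2)=1; Z[25]=1
i=26: i≥r, start 0; Z[26]=0
i=27: i≥r, start 0; Z[27]=0
i=28: i≥r, start 0; Z[28]=1 grow→box=[28,29)
i=29: i≥r, start 0; Z[29]=0
i=30: i≥r, start 0; Z[30]=0
i=31: i≥r, start 0; Z[31]=0
i=32: i≥r, start 0; Z[32]=0

[33, 2, 1, 0, 0, 0, 0, 0, 0, 0, 0, 1, 0, 0, 1, 0, 2, 1, 0, 0, 0, 1, 0, 0, 2, 1, 0, 0, 1, 0, 0, 0, 0]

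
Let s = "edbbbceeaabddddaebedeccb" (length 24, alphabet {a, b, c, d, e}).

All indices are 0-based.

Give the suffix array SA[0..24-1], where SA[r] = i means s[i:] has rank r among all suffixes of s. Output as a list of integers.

[8, 9, 15, 23, 2, 3, 4, 10, 17, 22, 21, 5, 14, 1, 13, 12, 11, 19, 7, 16, 20, 0, 18, 6]

sorted suffixes:
  #0 SA[0]=8  'aabddddaebedeccb'
  #1 SA[1]=9  'abddddaebedeccb'
  #2 SA[2]=15  'aebedeccb'
  #3 SA[3]=23  'b'
  #4 SA[4]=2  'bbbceeaabddddaebedeccb'
  #5 SA[5]=3  'bbceeaabddddaebedeccb'
  #6 SA[6]=4  'bceeaabddddaebedeccb'
  #7 SA[7]=10  'bddddaebedeccb'
  #8 SA[8]=17  'bedeccb'
  #9 SA[9]=22  'cb'
  #10 SA[10]=21  'ccb'
  #11 SA[11]=5  'ceeaabddddaebedeccb'
  #12 SA[12]=14  'daebedeccb'
  #13 SA[13]=1  'dbbbceeaabddddaebedeccb'
  #14 SA[14]=13  'ddaebedeccb'
  #15 SA[15]=12  'dddaebedeccb'
  #16 SA[16]=11  'ddddaebedeccb'
  #17 SA[17]=19  'deccb'
  #18 SA[18]=7  'eaabddddaebedeccb'
  #19 SA[19]=16  'ebedeccb'
  #20 SA[20]=20  'eccb'
  #21 SA[21]=0  'edbbbceeaabddddaebedeccb'
  #22 SA[22]=18  'edeccb'
  #23 SA[23]=6  'eeaabddddaebedeccb'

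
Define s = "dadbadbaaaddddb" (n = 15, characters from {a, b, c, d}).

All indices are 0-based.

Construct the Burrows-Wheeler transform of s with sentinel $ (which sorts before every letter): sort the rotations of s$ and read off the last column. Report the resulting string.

rank  rotation          last
    0  $dadbadbaaaddddb  b
    1  aaaddddb$dadbadb  b
    2  aaddddb$dadbadba  a
    3  adbaaaddddb$dadb  b
    4  adbadbaaaddddb$d  d
    5  addddb$dadbadbaa  a
    6  b$dadbadbaaadddd  d
    7  baaaddddb$dadbad  d
    8  badbaaaddddb$dad  d
    9  dadbadbaaaddddb$  $
   10  db$dadbadbaaaddd  d
   11  dbaaaddddb$dadba  a
   12  dbadbaaaddddb$da  a
   13  ddb$dadbadbaaadd  d
   14  dddb$dadbadbaaad  d
   15  ddddb$dadbadbaaa  a

bbabdaddd$daadda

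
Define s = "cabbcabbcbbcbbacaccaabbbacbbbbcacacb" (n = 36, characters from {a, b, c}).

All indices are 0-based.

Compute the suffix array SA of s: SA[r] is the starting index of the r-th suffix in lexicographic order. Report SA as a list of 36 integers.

[19, 20, 1, 5, 31, 14, 33, 24, 16, 35, 13, 23, 12, 22, 21, 26, 27, 2, 28, 9, 6, 3, 29, 10, 7, 18, 0, 4, 30, 32, 15, 34, 11, 25, 8, 17]

rank→(start, suffix):
  0 → (19, 'aabbbacbbbbcacacb')
  1 → (20, 'abbbacbbbbcacacb')
  2 → (1, 'abbcabbcbbcbbacaccaabbbacbbbbcacacb')
  3 → (5, 'abbcbbcbbacaccaabbbacbbbbcacacb')
  4 → (31, 'acacb')
  5 → (14, 'acaccaabbbacbbbbcacacb')
  6 → (33, 'acb')
  7 → (24, 'acbbbbcacacb')
  8 → (16, 'accaabbbacbbbbcacacb')
  9 → (35, 'b')
  10 → (13, 'bacaccaabbbacbbbbcacacb')
  11 → (23, 'bacbbbbcacacb')
  12 → (12, 'bbacaccaabbbacbbbbcacacb')
  13 → (22, 'bbacbbbbcacacb')
  14 → (21, 'bbbacbbbbcacacb')
  15 → (26, 'bbbbcacacb')
  16 → (27, 'bbbcacacb')
  17 → (2, 'bbcabbcbbcbbacaccaabbbacbbbbcacacb')
  18 → (28, 'bbcacacb')
  19 → (9, 'bbcbbacaccaabbbacbbbbcacacb')
  20 → (6, 'bbcbbcbbacaccaabbbacbbbbcacacb')
  21 → (3, 'bcabbcbbcbbacaccaabbbacbbbbcacacb')
  22 → (29, 'bcacacb')
  23 → (10, 'bcbbacaccaabbbacbbbbcacacb')
  24 → (7, 'bcbbcbbacaccaabbbacbbbbcacacb')
  25 → (18, 'caabbbacbbbbcacacb')
  26 → (0, 'cabbcabbcbbcbbacaccaabbbacbbbbcacacb')
  27 → (4, 'cabbcbbcbbacaccaabbbacbbbbcacacb')
  28 → (30, 'cacacb')
  29 → (32, 'cacb')
  30 → (15, 'caccaabbbacbbbbcacacb')
  31 → (34, 'cb')
  32 → (11, 'cbbacaccaabbbacbbbbcacacb')
  33 → (25, 'cbbbbcacacb')
  34 → (8, 'cbbcbbacaccaabbbacbbbbcacacb')
  35 → (17, 'ccaabbbacbbbbcacacb')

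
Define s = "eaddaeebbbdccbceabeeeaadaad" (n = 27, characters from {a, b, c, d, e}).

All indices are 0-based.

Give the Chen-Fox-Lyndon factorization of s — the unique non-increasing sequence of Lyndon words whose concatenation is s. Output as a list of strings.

["e", "addaeebbbdccbce", "abeee", "aad", "aad"]

emit factor 1: 'e' (i=0, period=1)
emit factor 2: 'addaeebbbdccbce' (i=1, period=15)
emit factor 3: 'abeee' (i=16, period=5)
emit factor 4: 'aad' (i=21, period=3)
emit factor 5: 'aad' (i=24, period=3)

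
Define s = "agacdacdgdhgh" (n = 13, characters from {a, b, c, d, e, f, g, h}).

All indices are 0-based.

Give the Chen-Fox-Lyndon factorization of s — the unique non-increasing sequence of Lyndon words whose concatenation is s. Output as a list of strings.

["ag", "acdacdgdhgh"]

emit factor 1: 'ag' (i=0, period=2)
emit factor 2: 'acdacdgdhgh' (i=2, period=11)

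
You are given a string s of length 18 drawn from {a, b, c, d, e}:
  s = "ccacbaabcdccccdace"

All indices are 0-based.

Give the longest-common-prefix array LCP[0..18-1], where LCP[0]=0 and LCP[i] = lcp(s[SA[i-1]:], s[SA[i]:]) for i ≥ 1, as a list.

rank→(start, suffix):
  0 → (5, 'aabcdccccdace')
  1 → (6, 'abcdccccdace')
  2 → (2, 'acbaabcdccccdace')
  3 → (15, 'ace')
  4 → (4, 'baabcdccccdace')
  5 → (7, 'bcdccccdace')
  6 → (1, 'cacbaabcdccccdace')
  7 → (3, 'cbaabcdccccdace')
  8 → (0, 'ccacbaabcdccccdace')
  9 → (10, 'ccccdace')
  10 → (11, 'cccdace')
  11 → (12, 'ccdace')
  12 → (13, 'cdace')
  13 → (8, 'cdccccdace')
  14 → (16, 'ce')
  15 → (14, 'dace')
  16 → (9, 'dccccdace')
  17 → (17, 'e')

SA = [5, 6, 2, 15, 4, 7, 1, 3, 0, 10, 11, 12, 13, 8, 16, 14, 9, 17]
[i] adj suffixes → lcp
  [1] 5/6 → 1 ('a')
  [2] 6/2 → 1 ('a')
  [3] 2/15 → 2 ('ac')
  [4] 15/4 → 0 ('')
  [5] 4/7 → 1 ('b')
  [6] 7/1 → 0 ('')
  [7] 1/3 → 1 ('c')
  [8] 3/0 → 1 ('c')
  [9] 0/10 → 2 ('cc')
  [10] 10/11 → 3 ('ccc')
  [11] 11/12 → 2 ('cc')
  [12] 12/13 → 1 ('c')
  [13] 13/8 → 2 ('cd')
  [14] 8/16 → 1 ('c')
  [15] 16/14 → 0 ('')
  [16] 14/9 → 1 ('d')
  [17] 9/17 → 0 ('')

[0, 1, 1, 2, 0, 1, 0, 1, 1, 2, 3, 2, 1, 2, 1, 0, 1, 0]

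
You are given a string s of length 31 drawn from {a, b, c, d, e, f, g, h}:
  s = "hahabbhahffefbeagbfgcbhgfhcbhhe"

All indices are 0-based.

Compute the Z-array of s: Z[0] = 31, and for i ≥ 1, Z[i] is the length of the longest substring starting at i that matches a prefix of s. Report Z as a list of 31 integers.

[31, 0, 2, 0, 0, 0, 3, 0, 1, 0, 0, 0, 0, 0, 0, 0, 0, 0, 0, 0, 0, 0, 1, 0, 0, 1, 0, 0, 1, 1, 0]

Z[0]=31
i=1: fresh scan; Z[1]=0
i=2: fresh scan; Z[2]=2 extend→box=[2,4)
i=3: min(r-i=1, Z[1]=0)=0; Z[3]=0
i=4: fresh scan; Z[4]=0
i=5: fresh scan; Z[5]=0
i=6: fresh scan; Z[6]=3 extend→box=[6,9)
i=7: min(r-i=2, Z[1]=0)=0; Z[7]=0
i=8: min(r-i=1, Z[2]=2)=1; Z[8]=1
i=9: fresh scan; Z[9]=0
i=10: fresh scan; Z[10]=0
i=11: fresh scan; Z[11]=0
i=12: fresh scan; Z[12]=0
i=13: fresh scan; Z[13]=0
i=14: fresh scan; Z[14]=0
i=15: fresh scan; Z[15]=0
i=16: fresh scan; Z[16]=0
i=17: fresh scan; Z[17]=0
i=18: fresh scan; Z[18]=0
i=19: fresh scan; Z[19]=0
i=20: fresh scan; Z[20]=0
i=21: fresh scan; Z[21]=0
i=22: fresh scan; Z[22]=1 extend→box=[22,23)
i=23: fresh scan; Z[23]=0
i=24: fresh scan; Z[24]=0
i=25: fresh scan; Z[25]=1 extend→box=[25,26)
i=26: fresh scan; Z[26]=0
i=27: fresh scan; Z[27]=0
i=28: fresh scan; Z[28]=1 extend→box=[28,29)
i=29: fresh scan; Z[29]=1 extend→box=[29,30)
i=30: fresh scan; Z[30]=0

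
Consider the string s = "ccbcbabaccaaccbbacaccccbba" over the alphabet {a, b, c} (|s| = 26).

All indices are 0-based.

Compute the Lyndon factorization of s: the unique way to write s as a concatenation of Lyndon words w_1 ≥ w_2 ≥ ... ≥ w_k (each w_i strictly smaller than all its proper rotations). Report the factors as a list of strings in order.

["c", "c", "bc", "b", "abacc", "aaccbbacaccccbb", "a"]

emit factor 1: 'c' (i=0, period=1)
emit factor 2: 'c' (i=1, period=1)
emit factor 3: 'bc' (i=2, period=2)
emit factor 4: 'b' (i=4, period=1)
emit factor 5: 'abacc' (i=5, period=5)
emit factor 6: 'aaccbbacaccccbb' (i=10, period=15)
emit factor 7: 'a' (i=25, period=1)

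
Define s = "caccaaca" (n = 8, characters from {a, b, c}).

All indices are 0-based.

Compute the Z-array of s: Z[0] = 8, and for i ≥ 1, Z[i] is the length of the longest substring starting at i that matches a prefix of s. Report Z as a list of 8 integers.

Z[0]=8
i=1: i≥r, start 0; Z[1]=0
i=2: i≥r, start 0; Z[2]=1 extend→box=[2,3)
i=3: i≥r, start 0; Z[3]=2 extend→box=[3,5)
i=4: min(r-i=1, Z[1]=0)=0; Z[4]=0
i=5: i≥r, start 0; Z[5]=0
i=6: i≥r, start 0; Z[6]=2 extend→box=[6,8)
i=7: min(r-i=1, Z[1]=0)=0; Z[7]=0

[8, 0, 1, 2, 0, 0, 2, 0]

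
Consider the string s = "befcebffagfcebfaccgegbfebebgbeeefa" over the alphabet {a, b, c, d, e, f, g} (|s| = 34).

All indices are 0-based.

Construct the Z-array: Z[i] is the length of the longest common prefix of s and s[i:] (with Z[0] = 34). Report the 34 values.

[34, 0, 0, 0, 0, 1, 0, 0, 0, 0, 0, 0, 0, 1, 0, 0, 0, 0, 0, 0, 0, 1, 0, 0, 2, 0, 1, 0, 2, 0, 0, 0, 0, 0]

Z[0]=34
i=1: i≥r, start 0; Z[1]=0
i=2: i≥r, start 0; Z[2]=0
i=3: i≥r, start 0; Z[3]=0
i=4: i≥r, start 0; Z[4]=0
i=5: i≥r, start 0; Z[5]=1 scan→box=[5,6)
i=6: i≥r, start 0; Z[6]=0
i=7: i≥r, start 0; Z[7]=0
i=8: i≥r, start 0; Z[8]=0
i=9: i≥r, start 0; Z[9]=0
i=10: i≥r, start 0; Z[10]=0
i=11: i≥r, start 0; Z[11]=0
i=12: i≥r, start 0; Z[12]=0
i=13: i≥r, start 0; Z[13]=1 scan→box=[13,14)
i=14: i≥r, start 0; Z[14]=0
i=15: i≥r, start 0; Z[15]=0
i=16: i≥r, start 0; Z[16]=0
i=17: i≥r, start 0; Z[17]=0
i=18: i≥r, start 0; Z[18]=0
i=19: i≥r, start 0; Z[19]=0
i=20: i≥r, start 0; Z[20]=0
i=21: i≥r, start 0; Z[21]=1 scan→box=[21,22)
i=22: i≥r, start 0; Z[22]=0
i=23: i≥r, start 0; Z[23]=0
i=24: i≥r, start 0; Z[24]=2 scan→box=[24,26)
i=25: min(r-i=1, Z[1]=0)=0; Z[25]=0
i=26: i≥r, start 0; Z[26]=1 scan→box=[26,27)
i=27: i≥r, start 0; Z[27]=0
i=28: i≥r, start 0; Z[28]=2 scan→box=[28,30)
i=29: min(r-i=1, Z[1]=0)=0; Z[29]=0
i=30: i≥r, start 0; Z[30]=0
i=31: i≥r, start 0; Z[31]=0
i=32: i≥r, start 0; Z[32]=0
i=33: i≥r, start 0; Z[33]=0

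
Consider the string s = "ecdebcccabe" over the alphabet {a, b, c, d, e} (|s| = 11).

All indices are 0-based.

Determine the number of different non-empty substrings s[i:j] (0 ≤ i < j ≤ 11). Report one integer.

rank | idx | suffix
   0 |   8 | abe
   1 |   4 | bcccabe
   2 |   9 | be
   3 |   7 | cabe
   4 |   6 | ccabe
   5 |   5 | cccabe
   6 |   1 | cdebcccabe
   7 |   2 | debcccabe
   8 |  10 | e
   9 |   3 | ebcccabe
  10 |   0 | ecdebcccabe

SA = [8, 4, 9, 7, 6, 5, 1, 2, 10, 3, 0]
rank  pair      lcp
   1  s[8:],s[4:]  0  ''
   2  s[4:],s[9:]  1  'b'
   3  s[9:],s[7:]  0  ''
   4  s[7:],s[6:]  1  'c'
   5  s[6:],s[5:]  2  'cc'
   6  s[5:],s[1:]  1  'c'
   7  s[1:],s[2:]  0  ''
   8  s[2:],s[10:]  0  ''
   9  s[10:],s[3:]  1  'e'
  10  s[3:],s[0:]  1  'e'

n(n+1)/2 = 11·12/2 = 66
Σ LCP = 0 + 0 + 1 + 0 + 1 + 2 + 1 + 0 + 0 + 1 + 1 = 7
distinct = 66 − 7 = 59

59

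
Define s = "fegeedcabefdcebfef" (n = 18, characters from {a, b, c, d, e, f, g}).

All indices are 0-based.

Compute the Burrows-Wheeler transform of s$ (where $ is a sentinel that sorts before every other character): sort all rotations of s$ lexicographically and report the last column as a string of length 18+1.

rank  rotation             last
    0  $fegeedcabefdcebfef  f
    1  abefdcebfef$fegeedc  c
    2  befdcebfef$fegeedca  a
    3  bfef$fegeedcabefdce  e
    4  cabefdcebfef$fegeed  d
    5  cebfef$fegeedcabefd  d
    6  dcabefdcebfef$fegee  e
    7  dcebfef$fegeedcabef  f
    8  ebfef$fegeedcabefdc  c
    9  edcabefdcebfef$fege  e
   10  eedcabefdcebfef$feg  g
   11  ef$fegeedcabefdcebf  f
   12  efdcebfef$fegeedcab  b
   13  egeedcabefdcebfef$f  f
   14  f$fegeedcabefdcebfe  e
   15  fdcebfef$fegeedcabe  e
   16  fef$fegeedcabefdceb  b
   17  fegeedcabefdcebfef$  $
   18  geedcabefdcebfef$fe  e

fcaeddefcegfbfeeb$e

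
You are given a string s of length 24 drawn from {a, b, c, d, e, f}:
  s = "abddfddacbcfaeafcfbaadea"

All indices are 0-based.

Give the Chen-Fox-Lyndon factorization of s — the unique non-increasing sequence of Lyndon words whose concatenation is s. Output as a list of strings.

["abddfddacbcfaeafcfb", "aade", "a"]

emit factor 1: 'abddfddacbcfaeafcfb' (i=0, period=19)
emit factor 2: 'aade' (i=19, period=4)
emit factor 3: 'a' (i=23, period=1)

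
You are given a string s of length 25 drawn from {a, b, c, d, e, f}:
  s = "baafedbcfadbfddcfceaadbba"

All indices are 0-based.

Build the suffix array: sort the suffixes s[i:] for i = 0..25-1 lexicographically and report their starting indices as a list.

[24, 19, 1, 20, 9, 2, 23, 0, 22, 6, 11, 17, 7, 15, 21, 5, 10, 14, 13, 18, 4, 8, 16, 12, 3]

rank→(start, suffix):
  0 → (24, 'a')
  1 → (19, 'aadbba')
  2 → (1, 'aafedbcfadbfddcfceaadbba')
  3 → (20, 'adbba')
  4 → (9, 'adbfddcfceaadbba')
  5 → (2, 'afedbcfadbfddcfceaadbba')
  6 → (23, 'ba')
  7 → (0, 'baafedbcfadbfddcfceaadbba')
  8 → (22, 'bba')
  9 → (6, 'bcfadbfddcfceaadbba')
  10 → (11, 'bfddcfceaadbba')
  11 → (17, 'ceaadbba')
  12 → (7, 'cfadbfddcfceaadbba')
  13 → (15, 'cfceaadbba')
  14 → (21, 'dbba')
  15 → (5, 'dbcfadbfddcfceaadbba')
  16 → (10, 'dbfddcfceaadbba')
  17 → (14, 'dcfceaadbba')
  18 → (13, 'ddcfceaadbba')
  19 → (18, 'eaadbba')
  20 → (4, 'edbcfadbfddcfceaadbba')
  21 → (8, 'fadbfddcfceaadbba')
  22 → (16, 'fceaadbba')
  23 → (12, 'fddcfceaadbba')
  24 → (3, 'fedbcfadbfddcfceaadbba')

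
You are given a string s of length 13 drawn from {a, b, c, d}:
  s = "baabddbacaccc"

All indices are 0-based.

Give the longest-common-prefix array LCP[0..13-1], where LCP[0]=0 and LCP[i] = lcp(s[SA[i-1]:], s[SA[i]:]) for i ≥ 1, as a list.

[0, 1, 1, 2, 0, 2, 1, 0, 1, 1, 2, 0, 1]

sorted suffixes:
  #0 SA[0]=1  'aabddbacaccc'
  #1 SA[1]=2  'abddbacaccc'
  #2 SA[2]=7  'acaccc'
  #3 SA[3]=9  'accc'
  #4 SA[4]=0  'baabddbacaccc'
  #5 SA[5]=6  'bacaccc'
  #6 SA[6]=3  'bddbacaccc'
  #7 SA[7]=12  'c'
  #8 SA[8]=8  'caccc'
  #9 SA[9]=11  'cc'
  #10 SA[10]=10  'ccc'
  #11 SA[11]=5  'dbacaccc'
  #12 SA[12]=4  'ddbacaccc'

SA = [1, 2, 7, 9, 0, 6, 3, 12, 8, 11, 10, 5, 4]
rank  pair      lcp
   1  s[1:],s[2:]  1  'a'
   2  s[2:],s[7:]  1  'a'
   3  s[7:],s[9:]  2  'ac'
   4  s[9:],s[0:]  0  ''
   5  s[0:],s[6:]  2  'ba'
   6  s[6:],s[3:]  1  'b'
   7  s[3:],s[12:]  0  ''
   8  s[12:],s[8:]  1  'c'
   9  s[8:],s[11:]  1  'c'
  10  s[11:],s[10:]  2  'cc'
  11  s[10:],s[5:]  0  ''
  12  s[5:],s[4:]  1  'd'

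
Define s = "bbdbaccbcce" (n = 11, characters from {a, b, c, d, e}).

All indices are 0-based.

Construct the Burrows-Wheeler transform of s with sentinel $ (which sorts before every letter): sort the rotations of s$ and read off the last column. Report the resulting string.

rank  rotation      last
    0  $bbdbaccbcce  e
    1  accbcce$bbdb  b
    2  baccbcce$bbd  d
    3  bbdbaccbcce$  $
    4  bcce$bbdbacc  c
    5  bdbaccbcce$b  b
    6  cbcce$bbdbac  c
    7  ccbcce$bbdba  a
    8  cce$bbdbaccb  b
    9  ce$bbdbaccbc  c
   10  dbaccbcce$bb  b
   11  e$bbdbaccbcc  c

ebd$cbcabcbc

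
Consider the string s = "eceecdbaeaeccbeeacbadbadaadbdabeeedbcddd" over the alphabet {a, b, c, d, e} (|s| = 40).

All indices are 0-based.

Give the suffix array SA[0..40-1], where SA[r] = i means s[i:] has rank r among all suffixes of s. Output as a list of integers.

rank→(start, suffix):
  0 → (24, 'aadbdabeeedbcddd')
  1 → (29, 'abeeedbcddd')
  2 → (16, 'acbadbadaadbdabeeedbcddd')
  3 → (22, 'adaadbdabeeedbcddd')
  4 → (19, 'adbadaadbdabeeedbcddd')
  5 → (25, 'adbdabeeedbcddd')
  6 → (7, 'aeaeccbeeacbadbadaadbdabeeedbcddd')
  7 → (9, 'aeccbeeacbadbadaadbdabeeedbcddd')
  8 → (21, 'badaadbdabeeedbcddd')
  9 → (18, 'badbadaadbdabeeedbcddd')
  10 → (6, 'baeaeccbeeacbadbadaadbdabeeedbcddd')
  11 → (35, 'bcddd')
  12 → (27, 'bdabeeedbcddd')
  13 → (13, 'beeacbadbadaadbdabeeedbcddd')
  14 → (30, 'beeedbcddd')
  15 → (17, 'cbadbadaadbdabeeedbcddd')
  16 → (12, 'cbeeacbadbadaadbdabeeedbcddd')
  17 → (11, 'ccbeeacbadbadaadbdabeeedbcddd')
  18 → (4, 'cdbaeaeccbeeacbadbadaadbdabeeedbcddd')
  19 → (36, 'cddd')
  20 → (1, 'ceecdbaeaeccbeeacbadbadaadbdabeeedbcddd')
  21 → (39, 'd')
  22 → (23, 'daadbdabeeedbcddd')
  23 → (28, 'dabeeedbcddd')
  24 → (20, 'dbadaadbdabeeedbcddd')
  25 → (5, 'dbaeaeccbeeacbadbadaadbdabeeedbcddd')
  26 → (34, 'dbcddd')
  27 → (26, 'dbdabeeedbcddd')
  28 → (38, 'dd')
  29 → (37, 'ddd')
  30 → (15, 'eacbadbadaadbdabeeedbcddd')
  31 → (8, 'eaeccbeeacbadbadaadbdabeeedbcddd')
  32 → (10, 'eccbeeacbadbadaadbdabeeedbcddd')
  33 → (3, 'ecdbaeaeccbeeacbadbadaadbdabeeedbcddd')
  34 → (0, 'eceecdbaeaeccbeeacbadbadaadbdabeeedbcddd')
  35 → (33, 'edbcddd')
  36 → (14, 'eeacbadbadaadbdabeeedbcddd')
  37 → (2, 'eecdbaeaeccbeeacbadbadaadbdabeeedbcddd')
  38 → (32, 'eedbcddd')
  39 → (31, 'eeedbcddd')

[24, 29, 16, 22, 19, 25, 7, 9, 21, 18, 6, 35, 27, 13, 30, 17, 12, 11, 4, 36, 1, 39, 23, 28, 20, 5, 34, 26, 38, 37, 15, 8, 10, 3, 0, 33, 14, 2, 32, 31]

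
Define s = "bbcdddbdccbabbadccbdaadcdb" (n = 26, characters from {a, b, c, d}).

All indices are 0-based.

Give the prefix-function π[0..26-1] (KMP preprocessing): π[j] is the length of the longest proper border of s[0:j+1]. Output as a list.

[0, 1, 0, 0, 0, 0, 1, 0, 0, 0, 1, 0, 1, 2, 0, 0, 0, 0, 1, 0, 0, 0, 0, 0, 0, 1]

π[0] = 0
j=1 s[j]='b': π[1]=1 (border 'b')
j=2 s[j]='c': k: 1→0; π[2]=0 (border '')
j=3 s[j]='d': π[3]=0 (border '')
j=4 s[j]='d': π[4]=0 (border '')
j=5 s[j]='d': π[5]=0 (border '')
j=6 s[j]='b': π[6]=1 (border 'b')
j=7 s[j]='d': k: 1→0; π[7]=0 (border '')
j=8 s[j]='c': π[8]=0 (border '')
j=9 s[j]='c': π[9]=0 (border '')
j=10 s[j]='b': π[10]=1 (border 'b')
j=11 s[j]='a': k: 1→0; π[11]=0 (border '')
j=12 s[j]='b': π[12]=1 (border 'b')
j=13 s[j]='b': π[13]=2 (border 'bb')
j=14 s[j]='a': k: 2→1→0; π[14]=0 (border '')
j=15 s[j]='d': π[15]=0 (border '')
j=16 s[j]='c': π[16]=0 (border '')
j=17 s[j]='c': π[17]=0 (border '')
j=18 s[j]='b': π[18]=1 (border 'b')
j=19 s[j]='d': k: 1→0; π[19]=0 (border '')
j=20 s[j]='a': π[20]=0 (border '')
j=21 s[j]='a': π[21]=0 (border '')
j=22 s[j]='d': π[22]=0 (border '')
j=23 s[j]='c': π[23]=0 (border '')
j=24 s[j]='d': π[24]=0 (border '')
j=25 s[j]='b': π[25]=1 (border 'b')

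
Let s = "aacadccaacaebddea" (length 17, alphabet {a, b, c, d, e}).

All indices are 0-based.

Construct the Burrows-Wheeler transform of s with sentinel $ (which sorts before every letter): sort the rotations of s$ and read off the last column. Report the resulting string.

rank  rotation            last
    0  $aacadccaacaebddea  a
    1  a$aacadccaacaebdde  e
    2  aacadccaacaebddea$  $
    3  aacaebddea$aacadcc  c
    4  acadccaacaebddea$a  a
    5  acaebddea$aacadcca  a
    6  adccaacaebddea$aac  c
    7  aebddea$aacadccaac  c
    8  bddea$aacadccaacae  e
    9  caacaebddea$aacadc  c
   10  cadccaacaebddea$aa  a
   11  caebddea$aacadccaa  a
   12  ccaacaebddea$aacad  d
   13  dccaacaebddea$aaca  a
   14  ddea$aacadccaacaeb  b
   15  dea$aacadccaacaebd  d
   16  ea$aacadccaacaebdd  d
   17  ebddea$aacadccaaca  a

ae$caaccecaadabdda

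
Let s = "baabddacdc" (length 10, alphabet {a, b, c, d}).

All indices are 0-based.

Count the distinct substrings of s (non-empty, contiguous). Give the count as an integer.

rank→(start, suffix):
  0 → (1, 'aabddacdc')
  1 → (2, 'abddacdc')
  2 → (6, 'acdc')
  3 → (0, 'baabddacdc')
  4 → (3, 'bddacdc')
  5 → (9, 'c')
  6 → (7, 'cdc')
  7 → (5, 'dacdc')
  8 → (8, 'dc')
  9 → (4, 'ddacdc')

SA = [1, 2, 6, 0, 3, 9, 7, 5, 8, 4]
i: (SA[i-1],SA[i]) lcp shared
  1: (1,2) 1 'a'
  2: (2,6) 1 'a'
  3: (6,0) 0 ''
  4: (0,3) 1 'b'
  5: (3,9) 0 ''
  6: (9,7) 1 'c'
  7: (7,5) 0 ''
  8: (5,8) 1 'd'
  9: (8,4) 1 'd'

n(n+1)/2 = 10·11/2 = 55
Σ LCP = 0 + 1 + 1 + 0 + 1 + 0 + 1 + 0 + 1 + 1 = 6
distinct = 55 − 6 = 49

49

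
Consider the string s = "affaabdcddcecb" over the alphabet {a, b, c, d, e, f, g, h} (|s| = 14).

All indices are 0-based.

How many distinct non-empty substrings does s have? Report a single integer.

rank→(start, suffix):
  0 → (3, 'aabdcddcecb')
  1 → (4, 'abdcddcecb')
  2 → (0, 'affaabdcddcecb')
  3 → (13, 'b')
  4 → (5, 'bdcddcecb')
  5 → (12, 'cb')
  6 → (7, 'cddcecb')
  7 → (10, 'cecb')
  8 → (6, 'dcddcecb')
  9 → (9, 'dcecb')
  10 → (8, 'ddcecb')
  11 → (11, 'ecb')
  12 → (2, 'faabdcddcecb')
  13 → (1, 'ffaabdcddcecb')

SA = [3, 4, 0, 13, 5, 12, 7, 10, 6, 9, 8, 11, 2, 1]
i: (SA[i-1],SA[i]) lcp shared
  1: (3,4) 1 'a'
  2: (4,0) 1 'a'
  3: (0,13) 0 ''
  4: (13,5) 1 'b'
  5: (5,12) 0 ''
  6: (12,7) 1 'c'
  7: (7,10) 1 'c'
  8: (10,6) 0 ''
  9: (6,9) 2 'dc'
  10: (9,8) 1 'd'
  11: (8,11) 0 ''
  12: (11,2) 0 ''
  13: (2,1) 1 'f'

n(n+1)/2 = 14·15/2 = 105
Σ LCP = 0 + 1 + 1 + 0 + 1 + 0 + 1 + 1 + 0 + 2 + 1 + 0 + 0 + 1 = 9
distinct = 105 − 9 = 96

96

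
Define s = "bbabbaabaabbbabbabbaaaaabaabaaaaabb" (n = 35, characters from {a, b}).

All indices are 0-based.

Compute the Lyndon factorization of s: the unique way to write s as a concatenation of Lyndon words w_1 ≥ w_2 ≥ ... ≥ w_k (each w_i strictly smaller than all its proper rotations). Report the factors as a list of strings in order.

["b", "b", "abb", "aabaabbbabbabb", "aaaaabaabaaaaabb"]

emit factor 1: 'b' (i=0, period=1)
emit factor 2: 'b' (i=1, period=1)
emit factor 3: 'abb' (i=2, period=3)
emit factor 4: 'aabaabbbabbabb' (i=5, period=14)
emit factor 5: 'aaaaabaabaaaaabb' (i=19, period=16)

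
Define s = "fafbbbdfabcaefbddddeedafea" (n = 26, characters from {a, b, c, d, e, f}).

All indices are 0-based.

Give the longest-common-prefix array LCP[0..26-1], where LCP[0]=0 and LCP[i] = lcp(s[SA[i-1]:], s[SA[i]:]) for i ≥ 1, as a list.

rank→(start, suffix):
  0 → (25, 'a')
  1 → (8, 'abcaefbddddeedafea')
  2 → (11, 'aefbddddeedafea')
  3 → (1, 'afbbbdfabcaefbddddeedafea')
  4 → (22, 'afea')
  5 → (3, 'bbbdfabcaefbddddeedafea')
  6 → (4, 'bbdfabcaefbddddeedafea')
  7 → (9, 'bcaefbddddeedafea')
  8 → (14, 'bddddeedafea')
  9 → (5, 'bdfabcaefbddddeedafea')
  10 → (10, 'caefbddddeedafea')
  11 → (21, 'dafea')
  12 → (15, 'ddddeedafea')
  13 → (16, 'dddeedafea')
  14 → (17, 'ddeedafea')
  15 → (18, 'deedafea')
  16 → (6, 'dfabcaefbddddeedafea')
  17 → (24, 'ea')
  18 → (20, 'edafea')
  19 → (19, 'eedafea')
  20 → (12, 'efbddddeedafea')
  21 → (7, 'fabcaefbddddeedafea')
  22 → (0, 'fafbbbdfabcaefbddddeedafea')
  23 → (2, 'fbbbdfabcaefbddddeedafea')
  24 → (13, 'fbddddeedafea')
  25 → (23, 'fea')

SA = [25, 8, 11, 1, 22, 3, 4, 9, 14, 5, 10, 21, 15, 16, 17, 18, 6, 24, 20, 19, 12, 7, 0, 2, 13, 23]
rank  pair      lcp
   1  s[25:],s[8:]  1  'a'
   2  s[8:],s[11:]  1  'a'
   3  s[11:],s[1:]  1  'a'
   4  s[1:],s[22:]  2  'af'
   5  s[22:],s[3:]  0  ''
   6  s[3:],s[4:]  2  'bb'
   7  s[4:],s[9:]  1  'b'
   8  s[9:],s[14:]  1  'b'
   9  s[14:],s[5:]  2  'bd'
  10  s[5:],s[10:]  0  ''
  11  s[10:],s[21:]  0  ''
  12  s[21:],s[15:]  1  'd'
  13  s[15:],s[16:]  3  'ddd'
  14  s[16:],s[17:]  2  'dd'
  15  s[17:],s[18:]  1  'd'
  16  s[18:],s[6:]  1  'd'
  17  s[6:],s[24:]  0  ''
  18  s[24:],s[20:]  1  'e'
  19  s[20:],s[19:]  1  'e'
  20  s[19:],s[12:]  1  'e'
  21  s[12:],s[7:]  0  ''
  22  s[7:],s[0:]  2  'fa'
  23  s[0:],s[2:]  1  'f'
  24  s[2:],s[13:]  2  'fb'
  25  s[13:],s[23:]  1  'f'

[0, 1, 1, 1, 2, 0, 2, 1, 1, 2, 0, 0, 1, 3, 2, 1, 1, 0, 1, 1, 1, 0, 2, 1, 2, 1]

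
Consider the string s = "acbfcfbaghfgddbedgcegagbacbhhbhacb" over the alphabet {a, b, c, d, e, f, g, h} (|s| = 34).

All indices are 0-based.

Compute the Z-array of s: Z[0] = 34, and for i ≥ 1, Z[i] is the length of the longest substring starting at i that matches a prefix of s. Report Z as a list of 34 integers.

Z[0]=34
i=1: i≥r, start 0; Z[1]=0
i=2: i≥r, start 0; Z[2]=0
i=3: i≥r, start 0; Z[3]=0
i=4: i≥r, start 0; Z[4]=0
i=5: i≥r, start 0; Z[5]=0
i=6: i≥r, start 0; Z[6]=0
i=7: i≥r, start 0; Z[7]=1 grow→box=[7,8)
i=8: i≥r, start 0; Z[8]=0
i=9: i≥r, start 0; Z[9]=0
i=10: i≥r, start 0; Z[10]=0
i=11: i≥r, start 0; Z[11]=0
i=12: i≥r, start 0; Z[12]=0
i=13: i≥r, start 0; Z[13]=0
i=14: i≥r, start 0; Z[14]=0
i=15: i≥r, start 0; Z[15]=0
i=16: i≥r, start 0; Z[16]=0
i=17: i≥r, start 0; Z[17]=0
i=18: i≥r, start 0; Z[18]=0
i=19: i≥r, start 0; Z[19]=0
i=20: i≥r, start 0; Z[20]=0
i=21: i≥r, start 0; Z[21]=1 grow→box=[21,22)
i=22: i≥r, start 0; Z[22]=0
i=23: i≥r, start 0; Z[23]=0
i=24: i≥r, start 0; Z[24]=3 grow→box=[24,27)
i=25: min(r-i=2, Z[1]=0)=0; Z[25]=0
i=26: min(r-i=1, Z[2]=0)=0; Z[26]=0
i=27: i≥r, start 0; Z[27]=0
i=28: i≥r, start 0; Z[28]=0
i=29: i≥r, start 0; Z[29]=0
i=30: i≥r, start 0; Z[30]=0
i=31: i≥r, start 0; Z[31]=3 grow→box=[31,34)
i=32: min(r-i=2, Z[1]=0)=0; Z[32]=0
i=33: min(r-i=1, Z[2]=0)=0; Z[33]=0

[34, 0, 0, 0, 0, 0, 0, 1, 0, 0, 0, 0, 0, 0, 0, 0, 0, 0, 0, 0, 0, 1, 0, 0, 3, 0, 0, 0, 0, 0, 0, 3, 0, 0]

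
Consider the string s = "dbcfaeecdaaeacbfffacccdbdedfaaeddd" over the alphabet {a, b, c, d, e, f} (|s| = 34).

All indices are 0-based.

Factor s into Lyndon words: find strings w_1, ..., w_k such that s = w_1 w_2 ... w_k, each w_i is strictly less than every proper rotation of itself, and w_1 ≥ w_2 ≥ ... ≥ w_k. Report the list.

emit factor 1: 'd' (i=0, period=1)
emit factor 2: 'bcf' (i=1, period=3)
emit factor 3: 'aeecd' (i=4, period=5)
emit factor 4: 'aaeacbfffacccdbdedfaaeddd' (i=9, period=25)

["d", "bcf", "aeecd", "aaeacbfffacccdbdedfaaeddd"]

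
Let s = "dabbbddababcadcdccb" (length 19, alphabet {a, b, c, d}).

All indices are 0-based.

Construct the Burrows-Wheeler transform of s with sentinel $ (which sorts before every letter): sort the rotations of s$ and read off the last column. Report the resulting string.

rank  rotation              last
    0  $dabbbddababcadcdccb  b
    1  ababcadcdccb$dabbbdd  d
    2  abbbddababcadcdccb$d  d
    3  abcadcdccb$dabbbddab  b
    4  adcdccb$dabbbddababc  c
    5  b$dabbbddababcadcdcc  c
    6  babcadcdccb$dabbbdda  a
    7  bbbddababcadcdccb$da  a
    8  bbddababcadcdccb$dab  b
    9  bcadcdccb$dabbbddaba  a
   10  bddababcadcdccb$dabb  b
   11  cadcdccb$dabbbddabab  b
   12  cb$dabbbddababcadcdc  c
   13  ccb$dabbbddababcadcd  d
   14  cdccb$dabbbddababcad  d
   15  dababcadcdccb$dabbbd  d
   16  dabbbddababcadcdccb$  $
   17  dccb$dabbbddababcadc  c
   18  dcdccb$dabbbddababca  a
   19  ddababcadcdccb$dabbb  b

bddbccaababbcddd$cab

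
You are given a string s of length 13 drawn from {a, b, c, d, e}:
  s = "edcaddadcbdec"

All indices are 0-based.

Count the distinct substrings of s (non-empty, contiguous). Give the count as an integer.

81

rank→(start, suffix):
  0 → (6, 'adcbdec')
  1 → (3, 'addadcbdec')
  2 → (9, 'bdec')
  3 → (12, 'c')
  4 → (2, 'caddadcbdec')
  5 → (8, 'cbdec')
  6 → (5, 'dadcbdec')
  7 → (1, 'dcaddadcbdec')
  8 → (7, 'dcbdec')
  9 → (4, 'ddadcbdec')
  10 → (10, 'dec')
  11 → (11, 'ec')
  12 → (0, 'edcaddadcbdec')

SA = [6, 3, 9, 12, 2, 8, 5, 1, 7, 4, 10, 11, 0]
rank  pair      lcp
   1  s[6:],s[3:]  2  'ad'
   2  s[3:],s[9:]  0  ''
   3  s[9:],s[12:]  0  ''
   4  s[12:],s[2:]  1  'c'
   5  s[2:],s[8:]  1  'c'
   6  s[8:],s[5:]  0  ''
   7  s[5:],s[1:]  1  'd'
   8  s[1:],s[7:]  2  'dc'
   9  s[7:],s[4:]  1  'd'
  10  s[4:],s[10:]  1  'd'
  11  s[10:],s[11:]  0  ''
  12  s[11:],s[0:]  1  'e'

n(n+1)/2 = 13·14/2 = 91
Σ LCP = 0 + 2 + 0 + 0 + 1 + 1 + 0 + 1 + 2 + 1 + 1 + 0 + 1 = 10
distinct = 91 − 10 = 81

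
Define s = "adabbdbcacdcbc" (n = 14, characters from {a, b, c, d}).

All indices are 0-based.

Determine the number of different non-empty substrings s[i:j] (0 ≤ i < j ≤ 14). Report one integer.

rank→(start, suffix):
  0 → (2, 'abbdbcacdcbc')
  1 → (8, 'acdcbc')
  2 → (0, 'adabbdbcacdcbc')
  3 → (3, 'bbdbcacdcbc')
  4 → (12, 'bc')
  5 → (6, 'bcacdcbc')
  6 → (4, 'bdbcacdcbc')
  7 → (13, 'c')
  8 → (7, 'cacdcbc')
  9 → (11, 'cbc')
  10 → (9, 'cdcbc')
  11 → (1, 'dabbdbcacdcbc')
  12 → (5, 'dbcacdcbc')
  13 → (10, 'dcbc')

SA = [2, 8, 0, 3, 12, 6, 4, 13, 7, 11, 9, 1, 5, 10]
rank  pair      lcp
   1  s[2:],s[8:]  1  'a'
   2  s[8:],s[0:]  1  'a'
   3  s[0:],s[3:]  0  ''
   4  s[3:],s[12:]  1  'b'
   5  s[12:],s[6:]  2  'bc'
   6  s[6:],s[4:]  1  'b'
   7  s[4:],s[13:]  0  ''
   8  s[13:],s[7:]  1  'c'
   9  s[7:],s[11:]  1  'c'
  10  s[11:],s[9:]  1  'c'
  11  s[9:],s[1:]  0  ''
  12  s[1:],s[5:]  1  'd'
  13  s[5:],s[10:]  1  'd'

n(n+1)/2 = 14·15/2 = 105
Σ LCP = 0 + 1 + 1 + 0 + 1 + 2 + 1 + 0 + 1 + 1 + 1 + 0 + 1 + 1 = 11
distinct = 105 − 11 = 94

94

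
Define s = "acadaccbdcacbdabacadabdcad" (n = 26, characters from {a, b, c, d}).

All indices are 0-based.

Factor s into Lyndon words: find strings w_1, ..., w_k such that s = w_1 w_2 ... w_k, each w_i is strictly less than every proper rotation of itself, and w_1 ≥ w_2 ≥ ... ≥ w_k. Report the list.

["acadaccbdcacbd", "abacadabdcad"]

emit factor 1: 'acadaccbdcacbd' (i=0, period=14)
emit factor 2: 'abacadabdcad' (i=14, period=12)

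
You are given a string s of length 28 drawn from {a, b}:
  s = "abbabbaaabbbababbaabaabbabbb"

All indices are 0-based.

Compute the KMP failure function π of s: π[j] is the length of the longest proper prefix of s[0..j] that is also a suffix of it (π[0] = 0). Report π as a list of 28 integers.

π[0] = 0
j=1 s[j]='b': π[1]=0 (border '')
j=2 s[j]='b': π[2]=0 (border '')
j=3 s[j]='a': π[3]=1 (border 'a')
j=4 s[j]='b': π[4]=2 (border 'ab')
j=5 s[j]='b': π[5]=3 (border 'abb')
j=6 s[j]='a': π[6]=4 (border 'abba')
j=7 s[j]='a': k: 4→1→0; π[7]=1 (border 'a')
j=8 s[j]='a': k: 1→0; π[8]=1 (border 'a')
j=9 s[j]='b': π[9]=2 (border 'ab')
j=10 s[j]='b': π[10]=3 (border 'abb')
j=11 s[j]='b': k: 3→0; π[11]=0 (border '')
j=12 s[j]='a': π[12]=1 (border 'a')
j=13 s[j]='b': π[13]=2 (border 'ab')
j=14 s[j]='a': k: 2→0; π[14]=1 (border 'a')
j=15 s[j]='b': π[15]=2 (border 'ab')
j=16 s[j]='b': π[16]=3 (border 'abb')
j=17 s[j]='a': π[17]=4 (border 'abba')
j=18 s[j]='a': k: 4→1→0; π[18]=1 (border 'a')
j=19 s[j]='b': π[19]=2 (border 'ab')
j=20 s[j]='a': k: 2→0; π[20]=1 (border 'a')
j=21 s[j]='a': k: 1→0; π[21]=1 (border 'a')
j=22 s[j]='b': π[22]=2 (border 'ab')
j=23 s[j]='b': π[23]=3 (border 'abb')
j=24 s[j]='a': π[24]=4 (border 'abba')
j=25 s[j]='b': π[25]=5 (border 'abbab')
j=26 s[j]='b': π[26]=6 (border 'abbabb')
j=27 s[j]='b': k: 6→3→0; π[27]=0 (border '')

[0, 0, 0, 1, 2, 3, 4, 1, 1, 2, 3, 0, 1, 2, 1, 2, 3, 4, 1, 2, 1, 1, 2, 3, 4, 5, 6, 0]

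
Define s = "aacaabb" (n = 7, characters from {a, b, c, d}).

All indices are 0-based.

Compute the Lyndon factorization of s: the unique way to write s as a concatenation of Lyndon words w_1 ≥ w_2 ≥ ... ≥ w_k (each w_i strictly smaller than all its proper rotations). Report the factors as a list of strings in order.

["aac", "aabb"]

emit factor 1: 'aac' (i=0, period=3)
emit factor 2: 'aabb' (i=3, period=4)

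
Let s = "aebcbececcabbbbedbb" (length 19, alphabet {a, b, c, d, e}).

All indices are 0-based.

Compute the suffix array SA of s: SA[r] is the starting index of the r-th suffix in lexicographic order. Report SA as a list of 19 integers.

[10, 0, 18, 17, 11, 12, 13, 2, 4, 14, 9, 3, 8, 6, 16, 1, 7, 5, 15]

rank | idx | suffix
   0 |  10 | abbbbedbb
   1 |   0 | aebcbececcabbbbedbb
   2 |  18 | b
   3 |  17 | bb
   4 |  11 | bbbbedbb
   5 |  12 | bbbedbb
   6 |  13 | bbedbb
   7 |   2 | bcbececcabbbbedbb
   8 |   4 | bececcabbbbedbb
   9 |  14 | bedbb
  10 |   9 | cabbbbedbb
  11 |   3 | cbececcabbbbedbb
  12 |   8 | ccabbbbedbb
  13 |   6 | ceccabbbbedbb
  14 |  16 | dbb
  15 |   1 | ebcbececcabbbbedbb
  16 |   7 | eccabbbbedbb
  17 |   5 | ececcabbbbedbb
  18 |  15 | edbb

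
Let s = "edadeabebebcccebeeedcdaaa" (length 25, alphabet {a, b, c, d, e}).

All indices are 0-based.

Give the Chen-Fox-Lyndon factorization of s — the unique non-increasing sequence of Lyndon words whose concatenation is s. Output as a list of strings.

["e", "d", "ade", "abebebcccebeeedcd", "a", "a", "a"]

emit factor 1: 'e' (i=0, period=1)
emit factor 2: 'd' (i=1, period=1)
emit factor 3: 'ade' (i=2, period=3)
emit factor 4: 'abebebcccebeeedcd' (i=5, period=17)
emit factor 5: 'a' (i=22, period=1)
emit factor 6: 'a' (i=23, period=1)
emit factor 7: 'a' (i=24, period=1)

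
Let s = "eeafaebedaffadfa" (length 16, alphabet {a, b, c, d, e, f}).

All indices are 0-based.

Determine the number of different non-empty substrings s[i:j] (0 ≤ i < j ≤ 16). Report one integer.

122

sorted suffixes:
  #0 SA[0]=15  'a'
  #1 SA[1]=12  'adfa'
  #2 SA[2]=4  'aebedaffadfa'
  #3 SA[3]=2  'afaebedaffadfa'
  #4 SA[4]=9  'affadfa'
  #5 SA[5]=6  'bedaffadfa'
  #6 SA[6]=8  'daffadfa'
  #7 SA[7]=13  'dfa'
  #8 SA[8]=1  'eafaebedaffadfa'
  #9 SA[9]=5  'ebedaffadfa'
  #10 SA[10]=7  'edaffadfa'
  #11 SA[11]=0  'eeafaebedaffadfa'
  #12 SA[12]=14  'fa'
  #13 SA[13]=11  'fadfa'
  #14 SA[14]=3  'faebedaffadfa'
  #15 SA[15]=10  'ffadfa'

SA = [15, 12, 4, 2, 9, 6, 8, 13, 1, 5, 7, 0, 14, 11, 3, 10]
i: (SA[i-1],SA[i]) lcp shared
  1: (15,12) 1 'a'
  2: (12,4) 1 'a'
  3: (4,2) 1 'a'
  4: (2,9) 2 'af'
  5: (9,6) 0 ''
  6: (6,8) 0 ''
  7: (8,13) 1 'd'
  8: (13,1) 0 ''
  9: (1,5) 1 'e'
  10: (5,7) 1 'e'
  11: (7,0) 1 'e'
  12: (0,14) 0 ''
  13: (14,11) 2 'fa'
  14: (11,3) 2 'fa'
  15: (3,10) 1 'f'

n(n+1)/2 = 16·17/2 = 136
Σ LCP = 0 + 1 + 1 + 1 + 2 + 0 + 0 + 1 + 0 + 1 + 1 + 1 + 0 + 2 + 2 + 1 = 14
distinct = 136 − 14 = 122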